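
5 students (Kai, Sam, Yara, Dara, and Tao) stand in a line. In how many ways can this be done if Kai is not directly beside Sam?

Of the 5! = 120 arrangements, those with Kai and Sam adjacent number 2 × 4! = 48 (treat the pair as a block with 2 internal orders).
So 120 − 48 = 72 arrangements keep them apart.

72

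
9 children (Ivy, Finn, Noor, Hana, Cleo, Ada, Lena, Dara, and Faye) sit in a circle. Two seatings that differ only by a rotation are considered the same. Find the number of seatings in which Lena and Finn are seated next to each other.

10080

Treat {Lena, Finn} as one unit (2 internal orders) and seat the resulting 8 units around the table: (7)! circular arrangements.
So 2 × (7)! = 2 × 5040 = 10080.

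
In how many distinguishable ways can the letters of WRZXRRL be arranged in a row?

The 7 letters of WRZXRRL have repeats: R appearing 3 times.
So there are 7! / (3!) = 840 distinguishable arrangements.

840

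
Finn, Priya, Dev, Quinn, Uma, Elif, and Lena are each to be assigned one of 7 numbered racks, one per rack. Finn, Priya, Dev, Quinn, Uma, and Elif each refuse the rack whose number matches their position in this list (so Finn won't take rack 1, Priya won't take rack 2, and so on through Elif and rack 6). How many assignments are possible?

2119

Let Aᵢ (for 1 ≤ i ≤ 6) be the placements that put person i in their forbidden rack. Any j of these fix j positions, leaving (7−j)! ways to fill the rest, and there are C(6,j) ways to pick which j.
By inclusion–exclusion, the number of valid placements is Σ_{j=0}^{6} (−1)^j C(6,j)·(7−j)!.
Computing: 5040 − 4320 + 1800 − 480 + 90 − 12 + 1 = 2119.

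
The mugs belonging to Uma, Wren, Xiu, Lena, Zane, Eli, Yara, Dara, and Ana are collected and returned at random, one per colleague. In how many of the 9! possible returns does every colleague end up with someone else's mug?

133496

Count assignments avoiding every fixed point. For any j of the 9 colleagues fixed to their own mug, the other 9−j can be arranged in (9−j)! ways.
By inclusion–exclusion this is Σ_{j=0}^{9} (−1)^j C(9,j)·(9−j)!.
Computing: 362880 − 362880 + 181440 − 60480 + 15120 − 3024 + 504 − 72 + 9 − 1 = 133496.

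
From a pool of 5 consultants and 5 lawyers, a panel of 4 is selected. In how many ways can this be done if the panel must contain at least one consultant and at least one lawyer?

200

Unrestricted: C(10,4) = 210 ways to pick any 4 of the 10.
Selections missing a whole group: no consultants → C(5,4) = 5; no lawyers → C(5,4) = 5.
Both groups omitted at once is impossible, so 210 − 10 = 200.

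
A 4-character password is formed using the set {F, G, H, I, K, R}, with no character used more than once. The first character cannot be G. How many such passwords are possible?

The first character has 6−1 = 5 choices (anything except G).
The remaining 3 characters are filled from the other 5 symbols without repetition: 5 × 4 × 3 = 60.
Total: 5 × 60 = 300.

300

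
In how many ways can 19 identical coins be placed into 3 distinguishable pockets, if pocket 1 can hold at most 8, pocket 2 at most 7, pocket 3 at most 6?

6

Ignoring the caps, the number of non-negative solutions to x_1+…+x_3 = 19 is C(21,2) = 210.
Subtract solutions that violate a single cap (substitute x_i' = x_i − (cap_i+1)): x_1 ≥ 9 gives C(12,2) = 66; x_2 ≥ 8 gives C(13,2) = 78; x_3 ≥ 7 gives C(14,2) = 91. Together 235.
Add back pairs where two caps are both exceeded: 6 + 10 + 15 = 31.
By inclusion–exclusion the count is 210 − 235 + 31 = 6.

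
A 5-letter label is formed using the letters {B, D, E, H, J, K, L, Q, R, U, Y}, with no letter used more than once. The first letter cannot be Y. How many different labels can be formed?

50400

The first letter has 11−1 = 10 choices (anything except Y).
The remaining 4 letters are filled from the other 10 symbols without repetition: 10 × 9 × 8 × 7 = 5040.
Total: 10 × 5040 = 50400.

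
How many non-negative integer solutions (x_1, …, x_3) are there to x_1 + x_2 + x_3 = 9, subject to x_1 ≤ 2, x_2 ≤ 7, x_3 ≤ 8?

Without the upper bounds there are C(11,2) = 55 ways to split 9 among 3 variables.
Subtract solutions that violate a single cap (substitute x_i' = x_i − (cap_i+1)): x_1 ≥ 3 gives C(8,2) = 28; x_2 ≥ 8 gives C(3,2) = 3; x_3 ≥ 9 gives C(2,2) = 1. Together 32.
No two caps can be exceeded simultaneously, so the pair terms are all 0.
By inclusion–exclusion the count is 55 − 32 + 0 = 23.

23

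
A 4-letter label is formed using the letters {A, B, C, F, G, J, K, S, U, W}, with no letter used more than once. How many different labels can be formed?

5040

This is a permutation of 4 out of 10: P(10,4) = 10!/6!.
10 × 9 × 8 × 7 = 5040.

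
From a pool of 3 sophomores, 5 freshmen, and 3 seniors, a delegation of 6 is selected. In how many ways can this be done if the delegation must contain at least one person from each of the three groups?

405

Total 6-person selections from all 11: C(11,6) = 462.
Selections missing a whole group: no sophomores → C(8,6) = 28; no freshmen → C(6,6) = 1; no seniors → C(8,6) = 28.
Add back selections omitting two groups (i.e. drawn from a single group): C(3,6) + C(5,6) + C(3,6) = 0.
By inclusion–exclusion: 462 − 57 + 0 = 405.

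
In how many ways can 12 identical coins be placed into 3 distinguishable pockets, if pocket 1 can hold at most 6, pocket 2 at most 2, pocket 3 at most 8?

Ignoring the caps, the number of non-negative solutions to x_1+…+x_3 = 12 is C(14,2) = 91.
Subtract solutions that violate a single cap (substitute x_i' = x_i − (cap_i+1)): x_1 ≥ 7 gives C(7,2) = 21; x_2 ≥ 3 gives C(11,2) = 55; x_3 ≥ 9 gives C(5,2) = 10. Together 86.
Add back pairs where two caps are both exceeded: 6 + 0 + 1 = 7.
By inclusion–exclusion the count is 91 − 86 + 7 = 12.

12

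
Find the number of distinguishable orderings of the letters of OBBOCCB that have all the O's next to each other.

60

Treat the 2 copies of O as a single block. The multiset to arrange is then {OO, B, B, B, C, C}, 6 items in all.
That gives (6)!/(3!·2!) = 60 arrangements.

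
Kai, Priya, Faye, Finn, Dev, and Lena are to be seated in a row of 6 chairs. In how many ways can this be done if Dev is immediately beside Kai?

Place the 4 others and the Dev-Kai pair as 5 objects in a line; the pair has 2 internal arrangements.
That gives 2 × 5! = 2 × 120 = 240.

240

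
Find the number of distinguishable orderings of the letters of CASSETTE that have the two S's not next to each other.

3780

There are 8!/(2!·2!·2!) = 5040 arrangements of CASSETTE in total.
Arrangements with the S's together: treat SS as one letter, giving (7)!/(2!·2!) = 1260.
Hence 5040 − 1260 = 3780.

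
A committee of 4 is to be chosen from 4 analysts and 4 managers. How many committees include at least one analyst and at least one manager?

68

Unrestricted: C(8,4) = 70 ways to pick any 4 of the 8.
Selections missing a whole group: no analysts → C(4,4) = 1; no managers → C(4,4) = 1.
Both groups omitted at once is impossible, so 70 − 2 = 68.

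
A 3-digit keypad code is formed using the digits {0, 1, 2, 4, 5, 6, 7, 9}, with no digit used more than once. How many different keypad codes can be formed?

This is a permutation of 3 out of 8: P(8,3) = 8!/5!.
8 × 7 × 6 = 336.

336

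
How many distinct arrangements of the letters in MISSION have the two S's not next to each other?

900

Total arrangements of MISSION: 7!/(2!·2!) = 1260.
Arrangements with the S's together: treat SS as one letter, giving (6)!/(2!) = 360.
Hence 1260 − 360 = 900.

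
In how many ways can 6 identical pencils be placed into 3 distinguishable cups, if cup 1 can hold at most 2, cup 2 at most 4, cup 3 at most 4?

12

By stars and bars, unrestricted non-negative solutions to x_1+…+x_3 = 6 number C(6+2,2) = 28.
Subtract solutions that violate a single cap (substitute x_i' = x_i − (cap_i+1)): x_1 ≥ 3 gives C(5,2) = 10; x_2 ≥ 5 gives C(3,2) = 3; x_3 ≥ 5 gives C(3,2) = 3. Together 16.
No two caps can be exceeded simultaneously, so the pair terms are all 0.
By inclusion–exclusion the count is 28 − 16 + 0 = 12.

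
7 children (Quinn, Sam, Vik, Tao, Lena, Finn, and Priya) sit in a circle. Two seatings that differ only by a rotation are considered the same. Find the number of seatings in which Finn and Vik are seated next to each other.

Glue Finn and Vik into a block (2 internal orders). Seating 6 units around a circle gives (5)! arrangements.
So 2 × (5)! = 2 × 120 = 240.

240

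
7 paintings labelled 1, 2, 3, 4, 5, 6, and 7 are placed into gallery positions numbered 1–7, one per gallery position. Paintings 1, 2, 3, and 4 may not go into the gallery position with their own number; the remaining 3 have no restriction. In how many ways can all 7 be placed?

Let Aᵢ (for 1 ≤ i ≤ 4) be the placements that put painting i in its forbidden gallery position. Any j of these fix j positions, leaving (7−j)! ways to fill the rest, and there are C(4,j) ways to pick which j.
By inclusion–exclusion, the number of valid placements is Σ_{j=0}^{4} (−1)^j C(4,j)·(7−j)!.
Computing: 5040 − 2880 + 720 − 96 + 6 = 2790.

2790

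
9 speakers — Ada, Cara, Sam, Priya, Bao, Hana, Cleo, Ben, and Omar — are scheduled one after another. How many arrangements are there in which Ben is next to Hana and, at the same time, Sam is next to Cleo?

Treat {Ben,Hana} as one block (2 orders) and {Sam,Cleo} as another (2 orders).
That leaves 7 units to arrange: 2 × 2 × 7! = 4 × 5040 = 20160.

20160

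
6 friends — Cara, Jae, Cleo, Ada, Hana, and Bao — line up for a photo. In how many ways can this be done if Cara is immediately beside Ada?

Treat {Cara, Ada} as a single unit. There are 5 units to order, and the pair itself can be ordered 2 ways.
That gives 2 × 5! = 2 × 120 = 240.

240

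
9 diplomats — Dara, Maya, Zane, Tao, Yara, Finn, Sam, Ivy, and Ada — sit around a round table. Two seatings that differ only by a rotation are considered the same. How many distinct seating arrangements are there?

40320

Fix one person's seat to break rotational symmetry; the remaining 8 people can be arranged in (8)! = 40320 ways.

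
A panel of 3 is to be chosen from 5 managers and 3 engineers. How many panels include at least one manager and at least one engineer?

45

Total 3-person selections from all 8: C(8,3) = 56.
Selections missing a whole group: no managers → C(3,3) = 1; no engineers → C(5,3) = 10.
Both groups omitted at once is impossible, so 56 − 11 = 45.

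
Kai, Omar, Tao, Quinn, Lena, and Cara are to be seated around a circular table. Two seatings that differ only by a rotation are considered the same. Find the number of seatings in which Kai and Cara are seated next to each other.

Treat {Kai, Cara} as one unit (2 internal orders) and seat the resulting 5 units around the table: (4)! circular arrangements.
So 2 × (4)! = 2 × 24 = 48.

48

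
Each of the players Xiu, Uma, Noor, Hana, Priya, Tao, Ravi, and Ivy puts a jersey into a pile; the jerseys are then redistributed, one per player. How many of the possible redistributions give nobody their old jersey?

Let Aᵢ be the assignments in which player i gets their old jersey. We want the size of the complement of A₁∪…∪A_8.
By inclusion–exclusion this is Σ_{j=0}^{8} (−1)^j C(8,j)·(8−j)!.
Computing: 40320 − 40320 + 20160 − 6720 + 1680 − 336 + 56 − 8 + 1 = 14833.

14833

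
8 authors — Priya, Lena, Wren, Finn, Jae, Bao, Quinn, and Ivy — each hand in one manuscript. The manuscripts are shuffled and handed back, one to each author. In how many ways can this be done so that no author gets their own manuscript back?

14833

This is the derangement count D_8: permutations of 8 items with no fixed point.
By inclusion–exclusion this is Σ_{j=0}^{8} (−1)^j C(8,j)·(8−j)!.
Computing: 40320 − 40320 + 20160 − 6720 + 1680 − 336 + 56 − 8 + 1 = 14833.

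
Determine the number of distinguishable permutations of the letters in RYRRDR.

RYRRDR has 6 letters with R appearing 4 times.
So there are 6! / (4!) = 30 distinguishable arrangements.

30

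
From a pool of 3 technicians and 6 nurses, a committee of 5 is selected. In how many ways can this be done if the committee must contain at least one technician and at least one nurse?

120

Total 5-person selections from all 9: C(9,5) = 126.
Subtract selections that omit an entire group: no technicians → C(6,5) = 6; no nurses → C(3,5) = 0.
Both groups omitted at once is impossible, so 126 − 6 = 120.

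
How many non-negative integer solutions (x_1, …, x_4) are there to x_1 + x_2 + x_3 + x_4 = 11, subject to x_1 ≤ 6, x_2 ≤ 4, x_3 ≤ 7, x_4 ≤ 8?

By stars and bars, unrestricted non-negative solutions to x_1+…+x_4 = 11 number C(11+3,3) = 364.
Subtract solutions that violate a single cap (substitute x_i' = x_i − (cap_i+1)): x_1 ≥ 7 gives C(7,3) = 35; x_2 ≥ 5 gives C(9,3) = 84; x_3 ≥ 8 gives C(6,3) = 20; x_4 ≥ 9 gives C(5,3) = 10. Together 149.
No two caps can be exceeded simultaneously, so the pair terms are all 0.
By inclusion–exclusion the count is 364 − 149 + 0 = 215.

215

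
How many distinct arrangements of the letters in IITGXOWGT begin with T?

10080

Fix T in the first position and arrange the remaining 8 letters.
Those 8 letters have G appearing twice and I appearing twice, giving (8)!/(2!·2!) = 10080.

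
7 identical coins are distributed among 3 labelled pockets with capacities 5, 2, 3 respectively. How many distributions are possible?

9

Without the upper bounds there are C(9,2) = 36 ways to split 7 among 3 pockets.
Subtract solutions that violate a single cap (substitute x_i' = x_i − (cap_i+1)): x_1 ≥ 6 gives C(3,2) = 3; x_2 ≥ 3 gives C(6,2) = 15; x_3 ≥ 4 gives C(5,2) = 10. Together 28.
Add back pairs where two caps are both exceeded: 0 + 0 + 1 = 1.
By inclusion–exclusion the count is 36 − 28 + 1 = 9.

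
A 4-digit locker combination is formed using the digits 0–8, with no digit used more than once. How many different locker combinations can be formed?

3024

Choose and order 4 of the 9 symbols: the first digit has 9 options, the next 8, then 7, 6.
That product is 9 × 8 × 7 × 6 = 3024.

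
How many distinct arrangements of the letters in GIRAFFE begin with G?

360

Fix G in the first position and arrange the remaining 6 letters.
Those 6 letters have F appearing twice, giving (6)!/(2!) = 360.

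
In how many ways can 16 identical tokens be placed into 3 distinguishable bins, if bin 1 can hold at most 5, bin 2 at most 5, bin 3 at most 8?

By stars and bars, unrestricted non-negative solutions to x_1+…+x_3 = 16 number C(16+2,2) = 153.
Subtract solutions that violate a single cap (substitute x_i' = x_i − (cap_i+1)): x_1 ≥ 6 gives C(12,2) = 66; x_2 ≥ 6 gives C(12,2) = 66; x_3 ≥ 9 gives C(9,2) = 36. Together 168.
Add back pairs where two caps are both exceeded: 15 + 3 + 3 = 21.
By inclusion–exclusion the count is 153 − 168 + 21 = 6.

6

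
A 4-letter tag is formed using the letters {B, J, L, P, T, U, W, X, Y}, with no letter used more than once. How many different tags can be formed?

3024

This is a permutation of 4 out of 9: P(9,4) = 9!/5!.
That product is 9 × 8 × 7 × 6 = 3024.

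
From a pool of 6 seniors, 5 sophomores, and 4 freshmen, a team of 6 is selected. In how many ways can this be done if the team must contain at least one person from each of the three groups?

4250

Total 6-person selections from all 15: C(15,6) = 5005.
Selections missing a whole group: no seniors → C(9,6) = 84; no sophomores → C(10,6) = 210; no freshmen → C(11,6) = 462.
Add back selections omitting two groups (i.e. drawn from a single group): C(6,6) + C(5,6) + C(4,6) = 1.
By inclusion–exclusion: 5005 − 756 + 1 = 4250.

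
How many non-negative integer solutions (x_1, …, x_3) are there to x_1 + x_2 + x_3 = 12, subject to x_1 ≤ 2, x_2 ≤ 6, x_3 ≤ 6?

6

Without the upper bounds there are C(14,2) = 91 ways to split 12 among 3 variables.
Subtract solutions that violate a single cap (substitute x_i' = x_i − (cap_i+1)): x_1 ≥ 3 gives C(11,2) = 55; x_2 ≥ 7 gives C(7,2) = 21; x_3 ≥ 7 gives C(7,2) = 21. Together 97.
Add back pairs where two caps are both exceeded: 6 + 6 + 0 = 12.
By inclusion–exclusion the count is 91 − 97 + 12 = 6.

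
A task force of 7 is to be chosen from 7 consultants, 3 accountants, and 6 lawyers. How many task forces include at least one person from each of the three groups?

9569

Total 7-person selections from all 16: C(16,7) = 11440.
Subtract selections that omit an entire group: no consultants → C(9,7) = 36; no accountants → C(13,7) = 1716; no lawyers → C(10,7) = 120.
Add back selections omitting two groups (i.e. drawn from a single group): C(7,7) + C(3,7) + C(6,7) = 1.
By inclusion–exclusion: 11440 − 1872 + 1 = 9569.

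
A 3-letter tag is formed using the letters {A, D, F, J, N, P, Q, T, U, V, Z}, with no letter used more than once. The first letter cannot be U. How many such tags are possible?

The first letter has 11−1 = 10 choices (anything except U).
The remaining 2 letters are filled from the other 10 symbols without repetition: 10 × 9 = 90.
Total: 10 × 90 = 900.

900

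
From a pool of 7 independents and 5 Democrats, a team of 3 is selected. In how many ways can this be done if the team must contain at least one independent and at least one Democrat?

175

Unrestricted: C(12,3) = 220 ways to pick any 3 of the 12.
Selections missing a whole group: no independents → C(5,3) = 10; no Democrats → C(7,3) = 35.
Both groups omitted at once is impossible, so 220 − 45 = 175.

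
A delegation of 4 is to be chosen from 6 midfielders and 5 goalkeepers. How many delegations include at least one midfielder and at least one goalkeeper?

310

With no constraint there are C(11,4) = 330 possible selections.
Subtract selections that omit an entire group: no midfielders → C(5,4) = 5; no goalkeepers → C(6,4) = 15.
Both groups omitted at once is impossible, so 330 − 20 = 310.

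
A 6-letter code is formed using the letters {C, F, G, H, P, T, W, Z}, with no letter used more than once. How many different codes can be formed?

With no repetition, fill the 6 letters in order: 8 choices, then 7, down to 3.
That product is 8 × 7 × 6 × 5 × 4 × 3 = 20160.

20160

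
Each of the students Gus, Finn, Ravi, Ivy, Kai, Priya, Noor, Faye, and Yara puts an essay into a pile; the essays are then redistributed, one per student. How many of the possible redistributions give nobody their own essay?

Let Aᵢ be the assignments in which student i gets their own essay. We want the size of the complement of A₁∪…∪A_9.
By inclusion–exclusion this is Σ_{j=0}^{9} (−1)^j C(9,j)·(9−j)!.
Computing: 362880 − 362880 + 181440 − 60480 + 15120 − 3024 + 504 − 72 + 9 − 1 = 133496.

133496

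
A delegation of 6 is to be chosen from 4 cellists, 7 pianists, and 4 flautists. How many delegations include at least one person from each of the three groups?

Total 6-person selections from all 15: C(15,6) = 5005.
Subtract selections that omit an entire group: no cellists → C(11,6) = 462; no pianists → C(8,6) = 28; no flautists → C(11,6) = 462.
Add back selections omitting two groups (i.e. drawn from a single group): C(4,6) + C(7,6) + C(4,6) = 7.
By inclusion–exclusion: 5005 − 952 + 7 = 4060.

4060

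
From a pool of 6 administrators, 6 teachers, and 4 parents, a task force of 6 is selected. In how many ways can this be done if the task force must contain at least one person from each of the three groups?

Total 6-person selections from all 16: C(16,6) = 8008.
Subtract selections that omit an entire group: no administrators → C(10,6) = 210; no teachers → C(10,6) = 210; no parents → C(12,6) = 924.
Add back selections omitting two groups (i.e. drawn from a single group): C(6,6) + C(6,6) + C(4,6) = 2.
By inclusion–exclusion: 8008 − 1344 + 2 = 6666.

6666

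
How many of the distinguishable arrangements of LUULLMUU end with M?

35

With the last slot taken by M, it remains to arrange the other 7 letters (LUULLUU).
Those 7 letters have L appearing 3 times and U appearing 4 times, giving (7)!/(4!·3!) = 35.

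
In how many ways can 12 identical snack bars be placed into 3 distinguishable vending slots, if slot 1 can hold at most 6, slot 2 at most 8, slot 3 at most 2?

12

Without the upper bounds there are C(14,2) = 91 ways to split 12 among 3 vending slots.
Subtract solutions that violate a single cap (substitute x_i' = x_i − (cap_i+1)): x_1 ≥ 7 gives C(7,2) = 21; x_2 ≥ 9 gives C(5,2) = 10; x_3 ≥ 3 gives C(11,2) = 55. Together 86.
Add back pairs where two caps are both exceeded: 0 + 6 + 1 = 7.
By inclusion–exclusion the count is 91 − 86 + 7 = 12.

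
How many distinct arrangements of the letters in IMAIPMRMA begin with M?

With the first slot taken by M, it remains to arrange the other 8 letters (IAIPMRMA).
Those 8 letters have A appearing twice, I appearing twice, and M appearing twice, giving (8)!/(2!·2!·2!) = 5040.

5040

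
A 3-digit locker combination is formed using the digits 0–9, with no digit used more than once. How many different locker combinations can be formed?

720

With no repetition, fill the 3 digits in order: 10 choices, then 9, down to 8.
That product is 10 × 9 × 8 = 720.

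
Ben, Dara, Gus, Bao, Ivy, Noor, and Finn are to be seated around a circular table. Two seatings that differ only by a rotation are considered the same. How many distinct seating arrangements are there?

Fix one person's seat to break rotational symmetry; the remaining 6 people can be arranged in (6)! = 720 ways.

720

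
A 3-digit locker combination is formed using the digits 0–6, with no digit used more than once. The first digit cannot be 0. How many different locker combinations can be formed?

180

The first digit has 7−1 = 6 choices (anything except 0).
The remaining 2 digits are filled from the other 6 symbols without repetition: 6 × 5 = 30.
Total: 6 × 30 = 180.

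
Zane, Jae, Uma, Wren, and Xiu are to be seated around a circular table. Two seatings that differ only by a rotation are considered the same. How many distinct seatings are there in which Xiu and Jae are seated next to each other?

12

Treat {Xiu, Jae} as one unit (2 internal orders) and seat the resulting 4 units around the table: (3)! circular arrangements.
So 2 × (3)! = 2 × 6 = 12.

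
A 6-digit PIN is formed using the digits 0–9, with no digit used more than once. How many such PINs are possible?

151200

This is a permutation of 6 out of 10: P(10,6) = 10!/4!.
That product is 10 × 9 × 8 × 7 × 6 × 5 = 151200.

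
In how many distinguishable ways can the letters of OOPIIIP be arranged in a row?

210

OOPIIIP has 7 letters with I appearing 3 times, O appearing twice, and P appearing twice.
So there are 7! / (3!·2!·2!) = 210 distinguishable arrangements.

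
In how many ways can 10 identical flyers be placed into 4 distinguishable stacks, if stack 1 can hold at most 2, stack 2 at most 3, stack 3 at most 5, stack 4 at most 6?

53

Without the upper bounds there are C(13,3) = 286 ways to split 10 among 4 stacks.
Subtract solutions that violate a single cap (substitute x_i' = x_i − (cap_i+1)): x_1 ≥ 3 gives C(10,3) = 120; x_2 ≥ 4 gives C(9,3) = 84; x_3 ≥ 6 gives C(7,3) = 35; x_4 ≥ 7 gives C(6,3) = 20. Together 259.
Add back pairs where two caps are both exceeded: 20 + 4 + 1 + 1 + 0 + 0 = 26.
By inclusion–exclusion the count is 286 − 259 + 26 = 53.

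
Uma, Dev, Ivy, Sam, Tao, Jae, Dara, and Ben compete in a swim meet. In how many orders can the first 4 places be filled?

This is an ordered selection of 4 from 8: P(8,4).
That gives 8 × 7 × 6 × 5 = 1680.

1680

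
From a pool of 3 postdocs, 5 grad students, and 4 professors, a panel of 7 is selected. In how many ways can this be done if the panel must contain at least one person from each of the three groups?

With no constraint there are C(12,7) = 792 possible selections.
Selections missing a whole group: no postdocs → C(9,7) = 36; no grad students → C(7,7) = 1; no professors → C(8,7) = 8.
Add back selections omitting two groups (i.e. drawn from a single group): C(3,7) + C(5,7) + C(4,7) = 0.
By inclusion–exclusion: 792 − 45 + 0 = 747.

747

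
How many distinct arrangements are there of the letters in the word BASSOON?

Letter multiplicities in BASSOON: A×1, B×1, N×1, O×2, S×2.
So there are 7! / (2!·2!) = 1260 distinguishable arrangements.

1260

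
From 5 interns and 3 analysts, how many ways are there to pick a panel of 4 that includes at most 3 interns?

65

Split by how many interns are chosen (0 through 3).
Sum: C(5,0)·C(3,4) + C(5,1)·C(3,3) + C(5,2)·C(3,2) + C(5,3)·C(3,1) = 0 + 5 + 30 + 30 = 65.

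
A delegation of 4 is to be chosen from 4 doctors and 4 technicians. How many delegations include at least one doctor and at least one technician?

Total 4-person selections from all 8: C(8,4) = 70.
Subtract selections that omit an entire group: no doctors → C(4,4) = 1; no technicians → C(4,4) = 1.
Both groups omitted at once is impossible, so 70 − 2 = 68.

68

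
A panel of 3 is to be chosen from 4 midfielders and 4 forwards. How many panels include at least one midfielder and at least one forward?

Unrestricted: C(8,3) = 56 ways to pick any 3 of the 8.
Subtract selections that omit an entire group: no midfielders → C(4,3) = 4; no forwards → C(4,3) = 4.
Both groups omitted at once is impossible, so 56 − 8 = 48.

48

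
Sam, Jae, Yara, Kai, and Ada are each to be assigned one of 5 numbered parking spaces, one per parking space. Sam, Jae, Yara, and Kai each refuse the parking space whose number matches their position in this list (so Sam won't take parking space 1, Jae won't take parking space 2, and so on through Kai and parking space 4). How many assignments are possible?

53

Let Aᵢ (for 1 ≤ i ≤ 4) be the placements that put person i in their forbidden parking space. Any j of these fix j positions, leaving (5−j)! ways to fill the rest, and there are C(4,j) ways to pick which j.
By inclusion–exclusion, the number of valid placements is Σ_{j=0}^{4} (−1)^j C(4,j)·(5−j)!.
Computing: 120 − 96 + 36 − 8 + 1 = 53.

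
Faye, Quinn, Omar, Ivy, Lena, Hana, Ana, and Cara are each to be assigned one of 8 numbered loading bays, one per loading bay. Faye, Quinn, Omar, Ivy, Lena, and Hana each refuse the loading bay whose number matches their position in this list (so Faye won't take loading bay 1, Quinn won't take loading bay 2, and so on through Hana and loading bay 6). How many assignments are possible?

18806

Let Aᵢ (for 1 ≤ i ≤ 6) be the placements that put person i in their forbidden loading bay. Any j of these fix j positions, leaving (8−j)! ways to fill the rest, and there are C(6,j) ways to pick which j.
By inclusion–exclusion, the number of valid placements is Σ_{j=0}^{6} (−1)^j C(6,j)·(8−j)!.
Computing: 40320 − 30240 + 10800 − 2400 + 360 − 36 + 2 = 18806.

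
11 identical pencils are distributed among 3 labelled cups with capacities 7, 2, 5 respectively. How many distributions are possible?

By stars and bars, unrestricted non-negative solutions to x_1+…+x_3 = 11 number C(11+2,2) = 78.
Subtract solutions that violate a single cap (substitute x_i' = x_i − (cap_i+1)): x_1 ≥ 8 gives C(5,2) = 10; x_2 ≥ 3 gives C(10,2) = 45; x_3 ≥ 6 gives C(7,2) = 21. Together 76.
Add back pairs where two caps are both exceeded: 1 + 0 + 6 = 7.
By inclusion–exclusion the count is 78 − 76 + 7 = 9.

9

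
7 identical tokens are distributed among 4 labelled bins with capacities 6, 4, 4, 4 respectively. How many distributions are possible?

89

Without the upper bounds there are C(10,3) = 120 ways to split 7 among 4 bins.
Subtract solutions that violate a single cap (substitute x_i' = x_i − (cap_i+1)): x_1 ≥ 7 gives C(3,3) = 1; x_2 ≥ 5 gives C(5,3) = 10; x_3 ≥ 5 gives C(5,3) = 10; x_4 ≥ 5 gives C(5,3) = 10. Together 31.
No two caps can be exceeded simultaneously, so the pair terms are all 0.
By inclusion–exclusion the count is 120 − 31 + 0 = 89.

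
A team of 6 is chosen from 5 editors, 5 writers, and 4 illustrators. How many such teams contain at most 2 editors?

Split by how many editors are chosen (0 through 2).
Sum: C(5,0)·C(9,6) + C(5,1)·C(9,5) + C(5,2)·C(9,4) = 84 + 630 + 1260 = 1974.

1974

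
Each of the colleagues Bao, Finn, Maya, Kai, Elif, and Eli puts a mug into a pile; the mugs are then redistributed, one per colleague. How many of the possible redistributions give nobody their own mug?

Count assignments avoiding every fixed point. For any j of the 6 colleagues fixed to their own mug, the other 6−j can be arranged in (6−j)! ways.
By inclusion–exclusion this is Σ_{j=0}^{6} (−1)^j C(6,j)·(6−j)!.
Computing: 720 − 720 + 360 − 120 + 30 − 6 + 1 = 265.

265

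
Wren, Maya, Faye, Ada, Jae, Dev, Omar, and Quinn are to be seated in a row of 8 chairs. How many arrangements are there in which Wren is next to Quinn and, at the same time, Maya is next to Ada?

Treat {Wren,Quinn} as one block (2 orders) and {Maya,Ada} as another (2 orders).
That leaves 6 units to arrange: 2 × 2 × 6! = 4 × 720 = 2880.

2880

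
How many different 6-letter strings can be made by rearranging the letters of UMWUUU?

The 6 letters of UMWUUU have repeats: U appearing 4 times.
Dividing 6! = 720 by 4! = 24 for the repeated letters gives 30.

30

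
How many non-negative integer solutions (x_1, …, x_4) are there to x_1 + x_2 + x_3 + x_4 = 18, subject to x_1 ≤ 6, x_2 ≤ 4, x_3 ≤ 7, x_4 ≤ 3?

10

Ignoring the caps, the number of non-negative solutions to x_1+…+x_4 = 18 is C(21,3) = 1330.
Subtract solutions that violate a single cap (substitute x_i' = x_i − (cap_i+1)): x_1 ≥ 7 gives C(14,3) = 364; x_2 ≥ 5 gives C(16,3) = 560; x_3 ≥ 8 gives C(13,3) = 286; x_4 ≥ 4 gives C(17,3) = 680. Together 1890.
Add back pairs where two caps are both exceeded: 84 + 20 + 120 + 56 + 220 + 84 = 584.
Subtract triples: 0 + 10 + 0 + 4 = 14.
By inclusion–exclusion the count is 1330 − 1890 + 584 − 14 = 10.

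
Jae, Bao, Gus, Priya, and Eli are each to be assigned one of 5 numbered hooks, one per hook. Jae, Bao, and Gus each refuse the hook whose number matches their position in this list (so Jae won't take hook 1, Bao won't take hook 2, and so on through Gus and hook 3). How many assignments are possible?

64

Let Aᵢ (for i ∈ {1, 2, 3}) be the placements that put person i in their forbidden hook. Any j of these fix j positions, leaving (5−j)! ways to fill the rest, and there are C(3,j) ways to pick which j.
By inclusion–exclusion, the number of valid placements is Σ_{j=0}^{3} (−1)^j C(3,j)·(5−j)!.
Computing: 120 − 72 + 18 − 2 = 64.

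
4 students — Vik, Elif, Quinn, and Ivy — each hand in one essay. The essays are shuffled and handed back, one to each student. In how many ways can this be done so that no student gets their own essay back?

9

Count assignments avoiding every fixed point. For any j of the 4 students fixed to their own essay, the other 4−j can be arranged in (4−j)! ways.
By inclusion–exclusion this is Σ_{j=0}^{4} (−1)^j C(4,j)·(4−j)!.
Computing: 24 − 24 + 12 − 4 + 1 = 9.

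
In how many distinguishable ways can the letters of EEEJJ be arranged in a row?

EEEJJ has 5 letters with E appearing 3 times and J appearing twice.
Dividing 5! = 120 by 3!·2! = 12 for the repeated letters gives 10.

10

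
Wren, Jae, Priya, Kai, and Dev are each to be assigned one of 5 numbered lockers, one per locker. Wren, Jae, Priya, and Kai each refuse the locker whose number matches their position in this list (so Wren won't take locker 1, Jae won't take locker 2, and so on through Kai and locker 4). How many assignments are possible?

Let Aᵢ (for 1 ≤ i ≤ 4) be the placements that put person i in their forbidden locker. Any j of these fix j positions, leaving (5−j)! ways to fill the rest, and there are C(4,j) ways to pick which j.
By inclusion–exclusion, the number of valid placements is Σ_{j=0}^{4} (−1)^j C(4,j)·(5−j)!.
Computing: 120 − 96 + 36 − 8 + 1 = 53.

53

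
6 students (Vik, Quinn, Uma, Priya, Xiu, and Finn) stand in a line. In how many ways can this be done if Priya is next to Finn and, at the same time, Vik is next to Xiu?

Treat {Priya,Finn} as one block (2 orders) and {Vik,Xiu} as another (2 orders).
That leaves 4 units to arrange: 2 × 2 × 4! = 4 × 24 = 96.

96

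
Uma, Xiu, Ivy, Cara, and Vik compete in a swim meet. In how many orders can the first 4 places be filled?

This is an ordered selection of 4 from 5: P(5,4).
That gives 5 × 4 × 3 × 2 = 120.

120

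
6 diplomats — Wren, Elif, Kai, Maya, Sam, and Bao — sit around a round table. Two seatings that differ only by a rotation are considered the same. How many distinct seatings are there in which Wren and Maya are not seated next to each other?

Without the restriction there are (5)! = 120 seatings.
Those with Wren next to Maya: fuse the pair into one unit and seat 5 units around a circle — 2·(4)! = 48.
Subtracting, 120 − 48 = 72.

72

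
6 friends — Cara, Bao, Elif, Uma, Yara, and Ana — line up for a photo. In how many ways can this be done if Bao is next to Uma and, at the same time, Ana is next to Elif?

96

Treat {Bao,Uma} as one block (2 orders) and {Ana,Elif} as another (2 orders).
That leaves 4 units to arrange: 2 × 2 × 4! = 4 × 24 = 96.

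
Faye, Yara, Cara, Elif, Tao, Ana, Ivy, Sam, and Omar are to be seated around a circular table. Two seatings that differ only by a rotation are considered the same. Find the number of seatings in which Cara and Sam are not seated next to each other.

Without the restriction there are (8)! = 40320 seatings.
Those with Cara next to Sam: fuse the pair into one unit and seat 8 units around a circle — 2·(7)! = 10080.
Subtracting, 40320 − 10080 = 30240.

30240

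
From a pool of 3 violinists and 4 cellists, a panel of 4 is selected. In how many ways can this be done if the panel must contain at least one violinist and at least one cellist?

34

Total 4-person selections from all 7: C(7,4) = 35.
Selections missing a whole group: no violinists → C(4,4) = 1; no cellists → C(3,4) = 0.
Both groups omitted at once is impossible, so 35 − 1 = 34.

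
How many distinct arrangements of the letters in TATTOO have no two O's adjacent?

40

Total arrangements of TATTOO: 6!/(3!·2!) = 60.
Arrangements with the O's together: treat OO as one letter, giving (5)!/(3!) = 20.
Subtracting, 60 − 20 = 40 arrangements keep the O's apart.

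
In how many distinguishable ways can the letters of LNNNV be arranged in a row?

20

Letter multiplicities in LNNNV: L×1, N×3, V×1.
The number of distinct arrangements is 5!/(3!) = 120/6 = 20.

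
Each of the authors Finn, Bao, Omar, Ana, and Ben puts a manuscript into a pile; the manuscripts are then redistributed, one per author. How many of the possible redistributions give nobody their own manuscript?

Count assignments avoiding every fixed point. For any j of the 5 authors fixed to their own manuscript, the other 5−j can be arranged in (5−j)! ways.
By inclusion–exclusion this is Σ_{j=0}^{5} (−1)^j C(5,j)·(5−j)!.
Computing: 120 − 120 + 60 − 20 + 5 − 1 = 44.

44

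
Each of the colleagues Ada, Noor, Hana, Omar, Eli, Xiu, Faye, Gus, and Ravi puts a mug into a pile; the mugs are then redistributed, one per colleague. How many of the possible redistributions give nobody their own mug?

133496

Let Aᵢ be the assignments in which colleague i gets their own mug. We want the size of the complement of A₁∪…∪A_9.
By inclusion–exclusion this is Σ_{j=0}^{9} (−1)^j C(9,j)·(9−j)!.
Computing: 362880 − 362880 + 181440 − 60480 + 15120 − 3024 + 504 − 72 + 9 − 1 = 133496.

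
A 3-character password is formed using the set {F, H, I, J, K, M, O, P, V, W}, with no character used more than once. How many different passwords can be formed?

Choose and order 3 of the 10 symbols: the first character has 10 options, the next 9, then 8.
That product is 10 × 9 × 8 = 720.

720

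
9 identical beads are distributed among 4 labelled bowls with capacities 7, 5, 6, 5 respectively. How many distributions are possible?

By stars and bars, unrestricted non-negative solutions to x_1+…+x_4 = 9 number C(9+3,3) = 220.
Subtract solutions that violate a single cap (substitute x_i' = x_i − (cap_i+1)): x_1 ≥ 8 gives C(4,3) = 4; x_2 ≥ 6 gives C(6,3) = 20; x_3 ≥ 7 gives C(5,3) = 10; x_4 ≥ 6 gives C(6,3) = 20. Together 54.
No two caps can be exceeded simultaneously, so the pair terms are all 0.
By inclusion–exclusion the count is 220 − 54 + 0 = 166.

166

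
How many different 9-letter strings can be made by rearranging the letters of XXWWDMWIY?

The 9 letters of XXWWDMWIY have repeats: W appearing 3 times and X appearing twice.
The number of distinct arrangements is 9!/(3!·2!) = 362880/12 = 30240.

30240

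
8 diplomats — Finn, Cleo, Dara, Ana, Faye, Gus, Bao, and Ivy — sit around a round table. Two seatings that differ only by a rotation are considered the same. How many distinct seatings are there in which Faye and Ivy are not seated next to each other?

All circular seatings of 8 people number (7)! = 5040.
Those with Faye next to Ivy: fuse the pair into one unit and seat 7 units around a circle — 2·(6)! = 1440.
Subtracting, 5040 − 1440 = 3600.

3600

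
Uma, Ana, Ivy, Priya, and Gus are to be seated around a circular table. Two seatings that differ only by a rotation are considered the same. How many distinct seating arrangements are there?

Seat Uma anywhere (absorbing the rotational symmetry), then permute the other 4: (4)! = 24.

24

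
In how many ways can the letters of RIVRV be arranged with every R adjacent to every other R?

12

Treat the 2 copies of R as a single block. The multiset to arrange is then {RR, I, V, V}, 4 items in all.
That gives (4)!/(2!) = 12 arrangements.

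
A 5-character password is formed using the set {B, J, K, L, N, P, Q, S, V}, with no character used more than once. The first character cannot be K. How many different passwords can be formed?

The first character has 9−1 = 8 choices (anything except K).
The remaining 4 characters are filled from the other 8 symbols without repetition: 8 × 7 × 6 × 5 = 1680.
Total: 8 × 1680 = 13440.

13440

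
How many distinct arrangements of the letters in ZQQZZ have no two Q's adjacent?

Total arrangements of ZQQZZ: 5!/(3!·2!) = 10.
If the two Q's are adjacent, glue them into one block, leaving 4 items to arrange: (4)!/(3!) = 4 ways.
Hence 10 − 4 = 6.

6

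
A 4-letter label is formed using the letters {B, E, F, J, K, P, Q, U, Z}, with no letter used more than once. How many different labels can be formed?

This is a permutation of 4 out of 9: P(9,4) = 9!/5!.
9 × 8 × 7 × 6 = 3024.

3024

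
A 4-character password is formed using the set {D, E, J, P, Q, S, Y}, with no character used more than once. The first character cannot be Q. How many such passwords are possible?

720

The first character has 7−1 = 6 choices (anything except Q).
The remaining 3 characters are filled from the other 6 symbols without repetition: 6 × 5 × 4 = 120.
Total: 6 × 120 = 720.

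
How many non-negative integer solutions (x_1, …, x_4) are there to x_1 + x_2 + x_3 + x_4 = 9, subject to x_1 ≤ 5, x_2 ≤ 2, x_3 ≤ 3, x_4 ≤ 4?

41

Without the upper bounds there are C(12,3) = 220 ways to split 9 among 4 variables.
Subtract solutions that violate a single cap (substitute x_i' = x_i − (cap_i+1)): x_1 ≥ 6 gives C(6,3) = 20; x_2 ≥ 3 gives C(9,3) = 84; x_3 ≥ 4 gives C(8,3) = 56; x_4 ≥ 5 gives C(7,3) = 35. Together 195.
Add back pairs where two caps are both exceeded: 1 + 0 + 0 + 10 + 4 + 1 = 16.
By inclusion–exclusion the count is 220 − 195 + 16 = 41.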